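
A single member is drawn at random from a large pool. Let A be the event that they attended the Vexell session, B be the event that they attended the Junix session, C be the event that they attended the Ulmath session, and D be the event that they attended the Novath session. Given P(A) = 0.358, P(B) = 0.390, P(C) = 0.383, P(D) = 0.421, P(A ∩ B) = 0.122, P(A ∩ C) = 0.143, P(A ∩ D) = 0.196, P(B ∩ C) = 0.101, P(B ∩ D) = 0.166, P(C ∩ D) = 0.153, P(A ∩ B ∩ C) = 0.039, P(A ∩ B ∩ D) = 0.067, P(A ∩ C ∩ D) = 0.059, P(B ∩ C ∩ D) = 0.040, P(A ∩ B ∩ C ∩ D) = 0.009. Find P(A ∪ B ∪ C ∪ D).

0.867

By inclusion-exclusion,
P(A ∪ B ∪ C ∪ D) = 0.358 + 0.390 + 0.383 + 0.421 − 0.122 − 0.143 − 0.196 − 0.101 − 0.166 − 0.153 + 0.039 + 0.067 + 0.059 + 0.040 − 0.009 = 0.867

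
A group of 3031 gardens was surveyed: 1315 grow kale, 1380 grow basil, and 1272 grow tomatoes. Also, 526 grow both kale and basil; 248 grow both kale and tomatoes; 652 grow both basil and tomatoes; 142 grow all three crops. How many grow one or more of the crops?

2683

N(≥1) = 1315 + 1380 + 1272 − 526 − 248 − 652 + 142 = 2683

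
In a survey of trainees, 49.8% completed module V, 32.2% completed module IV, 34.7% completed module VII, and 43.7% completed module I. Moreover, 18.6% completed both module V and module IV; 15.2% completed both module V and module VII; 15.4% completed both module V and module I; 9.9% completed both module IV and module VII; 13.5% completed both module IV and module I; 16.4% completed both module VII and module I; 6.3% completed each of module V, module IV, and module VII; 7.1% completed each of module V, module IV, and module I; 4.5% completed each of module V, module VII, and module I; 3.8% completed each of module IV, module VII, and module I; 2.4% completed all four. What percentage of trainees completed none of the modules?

9.3%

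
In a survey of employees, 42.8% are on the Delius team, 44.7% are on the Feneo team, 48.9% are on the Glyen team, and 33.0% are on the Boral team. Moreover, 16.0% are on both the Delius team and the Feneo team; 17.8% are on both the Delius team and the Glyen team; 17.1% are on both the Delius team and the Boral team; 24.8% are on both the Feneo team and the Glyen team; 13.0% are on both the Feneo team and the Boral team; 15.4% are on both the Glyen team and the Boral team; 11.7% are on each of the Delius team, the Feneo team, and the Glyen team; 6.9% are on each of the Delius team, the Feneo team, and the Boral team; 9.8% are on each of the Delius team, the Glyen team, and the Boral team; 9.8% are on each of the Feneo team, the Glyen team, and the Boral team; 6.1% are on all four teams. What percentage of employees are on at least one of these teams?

97.4%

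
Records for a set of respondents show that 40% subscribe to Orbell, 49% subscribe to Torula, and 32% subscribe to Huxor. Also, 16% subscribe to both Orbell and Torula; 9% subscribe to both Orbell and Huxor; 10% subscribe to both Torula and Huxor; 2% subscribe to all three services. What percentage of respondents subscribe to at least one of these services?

P(≥1) = 40 + 49 + 32 − 16 − 9 − 10 + 2 = 88%

88%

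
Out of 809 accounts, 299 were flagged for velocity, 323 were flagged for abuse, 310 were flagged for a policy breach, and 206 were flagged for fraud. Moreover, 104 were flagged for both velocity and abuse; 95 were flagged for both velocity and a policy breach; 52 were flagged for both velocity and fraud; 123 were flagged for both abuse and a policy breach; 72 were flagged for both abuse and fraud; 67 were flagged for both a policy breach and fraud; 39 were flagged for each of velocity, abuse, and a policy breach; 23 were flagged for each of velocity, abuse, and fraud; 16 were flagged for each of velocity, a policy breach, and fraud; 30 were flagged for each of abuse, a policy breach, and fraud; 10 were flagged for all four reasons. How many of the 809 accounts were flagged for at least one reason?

723

|union| = 299 + 323 + 310 + 206 − 104 − 95 − 52 − 123 − 72 − 67 + 39 + 23 + 16 + 30 − 10 = 723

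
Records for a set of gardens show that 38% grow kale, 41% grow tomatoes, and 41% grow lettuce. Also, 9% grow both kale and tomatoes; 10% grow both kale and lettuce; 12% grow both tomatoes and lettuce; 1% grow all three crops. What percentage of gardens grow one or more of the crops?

90%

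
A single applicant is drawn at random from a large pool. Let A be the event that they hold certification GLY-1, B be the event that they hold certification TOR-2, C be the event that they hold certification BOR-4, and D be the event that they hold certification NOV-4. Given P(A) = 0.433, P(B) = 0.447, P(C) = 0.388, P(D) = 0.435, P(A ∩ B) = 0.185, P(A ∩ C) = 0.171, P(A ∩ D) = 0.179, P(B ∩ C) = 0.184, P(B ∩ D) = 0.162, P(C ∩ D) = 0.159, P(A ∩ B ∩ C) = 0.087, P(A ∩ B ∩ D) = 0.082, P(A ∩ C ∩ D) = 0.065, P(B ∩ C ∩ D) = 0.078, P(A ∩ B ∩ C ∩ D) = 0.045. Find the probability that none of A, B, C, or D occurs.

0.070

P(A ∪ B ∪ C ∪ D) = 0.433 + 0.447 + 0.388 + 0.435 − 0.185 − 0.171 − 0.179 − 0.184 − 0.162 − 0.159 + 0.087 + 0.082 + 0.065 + 0.078 − 0.045 = 0.930
P(none) = 1 − 0.930 = 0.070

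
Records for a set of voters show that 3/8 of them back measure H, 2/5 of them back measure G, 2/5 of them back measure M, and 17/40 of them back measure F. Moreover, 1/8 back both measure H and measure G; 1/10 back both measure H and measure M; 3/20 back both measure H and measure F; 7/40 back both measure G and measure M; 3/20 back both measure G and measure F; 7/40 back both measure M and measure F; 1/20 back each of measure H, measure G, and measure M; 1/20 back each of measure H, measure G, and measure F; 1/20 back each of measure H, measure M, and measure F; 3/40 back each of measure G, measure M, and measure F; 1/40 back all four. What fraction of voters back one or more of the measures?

By inclusion–exclusion:
P(at least one) = 3/8 + 2/5 + 2/5 + 17/40 − 1/8 − 1/10 − 3/20 − 7/40 − 3/20 − 7/40 + 1/20 + 1/20 + 1/20 + 3/40 − 1/40 = 37/40

37/40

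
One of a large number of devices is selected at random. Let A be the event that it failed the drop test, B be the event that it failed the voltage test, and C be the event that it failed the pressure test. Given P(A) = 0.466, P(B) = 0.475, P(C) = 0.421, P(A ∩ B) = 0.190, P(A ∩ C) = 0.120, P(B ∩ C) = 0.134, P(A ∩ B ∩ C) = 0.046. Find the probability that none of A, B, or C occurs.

By inclusion-exclusion,
P(A ∪ B ∪ C) = 0.466 + 0.475 + 0.421 − 0.190 − 0.120 − 0.134 + 0.046 = 0.964
P(none) = 1 − 0.964 = 0.036

0.036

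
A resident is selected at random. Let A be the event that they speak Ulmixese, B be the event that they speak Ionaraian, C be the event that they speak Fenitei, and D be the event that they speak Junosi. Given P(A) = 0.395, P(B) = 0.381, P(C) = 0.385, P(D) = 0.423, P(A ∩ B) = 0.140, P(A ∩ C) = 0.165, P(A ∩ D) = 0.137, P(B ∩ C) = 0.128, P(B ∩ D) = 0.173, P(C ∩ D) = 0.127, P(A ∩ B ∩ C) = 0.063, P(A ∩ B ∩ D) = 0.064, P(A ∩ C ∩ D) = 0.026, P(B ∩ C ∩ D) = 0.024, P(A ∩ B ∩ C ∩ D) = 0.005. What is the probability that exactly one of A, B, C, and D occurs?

By inclusion–exclusion (exactly-one form):
P(exactly one) = 0.395 + 0.381 + 0.385 + 0.423 − 2·0.140 − 2·0.165 − 2·0.137 − 2·0.128 − 2·0.173 − 2·0.127 + 3·0.063 + 3·0.064 + 3·0.026 + 3·0.024 − 4·0.005 = 0.355

0.355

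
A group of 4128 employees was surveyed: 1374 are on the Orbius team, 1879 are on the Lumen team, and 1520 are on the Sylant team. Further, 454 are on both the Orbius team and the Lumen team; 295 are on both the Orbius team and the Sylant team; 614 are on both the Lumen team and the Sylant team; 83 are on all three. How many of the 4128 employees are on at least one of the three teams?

By inclusion–exclusion:
|union| = 1374 + 1879 + 1520 − 454 − 295 − 614 + 83 = 3493

3493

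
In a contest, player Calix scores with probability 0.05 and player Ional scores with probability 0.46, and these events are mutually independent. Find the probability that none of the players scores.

P(none) = (1 − 0.05) × (1 − 0.46) = 0.95 × 0.54 = 0.513

0.513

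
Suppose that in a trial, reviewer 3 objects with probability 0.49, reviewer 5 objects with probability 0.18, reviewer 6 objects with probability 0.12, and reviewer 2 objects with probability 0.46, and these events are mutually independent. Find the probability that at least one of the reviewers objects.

P(none) = (1 − 0.49) × (1 − 0.18) × (1 − 0.12) × (1 − 0.46) = 0.51 × 0.82 × 0.88 × 0.54 = 0.19872864
P(at least one) = 1 − 0.19872864 = 0.80127136

0.80127136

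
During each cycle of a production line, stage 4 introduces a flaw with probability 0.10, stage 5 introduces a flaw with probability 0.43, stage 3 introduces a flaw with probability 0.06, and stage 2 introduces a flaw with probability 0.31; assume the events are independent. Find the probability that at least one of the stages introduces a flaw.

0.6672682

P(none) = (1 − 0.10) × (1 − 0.43) × (1 − 0.06) × (1 − 0.31) = 0.90 × 0.57 × 0.94 × 0.69 = 0.3327318
P(at least one) = 1 − 0.3327318 = 0.6672682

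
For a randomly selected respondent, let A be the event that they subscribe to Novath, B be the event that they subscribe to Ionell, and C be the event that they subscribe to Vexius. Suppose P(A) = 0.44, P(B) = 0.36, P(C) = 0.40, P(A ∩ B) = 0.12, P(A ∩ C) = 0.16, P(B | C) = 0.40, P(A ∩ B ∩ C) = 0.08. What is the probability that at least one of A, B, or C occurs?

0.84

P(B ∩ C) = P(C)·P(B|C) = 0.40 × 0.40 = 0.16
Apply inclusion-exclusion:
P(A ∪ B ∪ C) = 0.44 + 0.36 + 0.40 − 0.12 − 0.16 − 0.16 + 0.08 = 0.84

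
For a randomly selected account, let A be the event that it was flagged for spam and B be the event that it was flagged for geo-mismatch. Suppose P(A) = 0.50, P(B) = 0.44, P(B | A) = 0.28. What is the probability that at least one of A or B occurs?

0.80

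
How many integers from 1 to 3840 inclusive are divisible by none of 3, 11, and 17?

Apply inclusion-exclusion:
⌊3840/3⌋ + ⌊3840/11⌋ + ⌊3840/17⌋ − ⌊3840/33⌋ − ⌊3840/51⌋ − ⌊3840/187⌋ + ⌊3840/561⌋ = 1280 + 349 + 225 − 116 − 75 − 20 + 6 = 1649
3840 − 1649 = 2191

2191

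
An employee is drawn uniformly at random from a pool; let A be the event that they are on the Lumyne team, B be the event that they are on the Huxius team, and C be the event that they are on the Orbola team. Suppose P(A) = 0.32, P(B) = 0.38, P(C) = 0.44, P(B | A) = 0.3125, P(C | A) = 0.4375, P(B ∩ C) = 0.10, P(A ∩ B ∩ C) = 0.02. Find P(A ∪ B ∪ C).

P(A ∩ B) = P(A)·P(B|A) = 0.32 × 0.3125 = 0.10
P(A ∩ C) = P(A)·P(C|A) = 0.32 × 0.4375 = 0.14
P(A ∪ B ∪ C) = 0.32 + 0.38 + 0.44 − 0.10 − 0.14 − 0.10 + 0.02 = 0.82

0.82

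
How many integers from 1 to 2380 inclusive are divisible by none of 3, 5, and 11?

⌊2380/3⌋ + ⌊2380/5⌋ + ⌊2380/11⌋ − ⌊2380/15⌋ − ⌊2380/33⌋ − ⌊2380/55⌋ + ⌊2380/165⌋ = 793 + 476 + 216 − 158 − 72 − 43 + 14 = 1226
2380 − 1226 = 1154

1154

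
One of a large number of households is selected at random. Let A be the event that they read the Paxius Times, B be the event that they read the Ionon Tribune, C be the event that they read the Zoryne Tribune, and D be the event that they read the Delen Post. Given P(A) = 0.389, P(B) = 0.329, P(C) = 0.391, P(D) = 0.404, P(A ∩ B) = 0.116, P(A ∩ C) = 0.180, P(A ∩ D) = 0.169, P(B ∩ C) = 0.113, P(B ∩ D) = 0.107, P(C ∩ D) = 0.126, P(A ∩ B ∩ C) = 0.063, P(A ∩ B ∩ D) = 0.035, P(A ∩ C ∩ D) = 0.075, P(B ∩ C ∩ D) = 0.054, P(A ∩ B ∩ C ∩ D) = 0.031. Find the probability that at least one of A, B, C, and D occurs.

P(A ∪ B ∪ C ∪ D) = 0.389 + 0.329 + 0.391 + 0.404 − 0.116 − 0.180 − 0.169 − 0.113 − 0.107 − 0.126 + 0.063 + 0.035 + 0.075 + 0.054 − 0.031 = 0.898

0.898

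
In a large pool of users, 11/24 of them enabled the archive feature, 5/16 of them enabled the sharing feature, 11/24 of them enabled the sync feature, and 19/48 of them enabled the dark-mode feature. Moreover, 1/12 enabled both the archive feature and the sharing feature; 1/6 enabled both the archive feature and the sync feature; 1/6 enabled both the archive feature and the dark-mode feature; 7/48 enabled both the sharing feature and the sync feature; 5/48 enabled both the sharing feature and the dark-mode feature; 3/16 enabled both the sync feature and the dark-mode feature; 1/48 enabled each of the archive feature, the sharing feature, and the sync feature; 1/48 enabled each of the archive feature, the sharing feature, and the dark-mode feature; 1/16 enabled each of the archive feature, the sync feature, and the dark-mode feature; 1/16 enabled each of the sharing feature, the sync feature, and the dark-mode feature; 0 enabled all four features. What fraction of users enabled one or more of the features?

Inclusion–exclusion gives
P(at least one) = 11/24 + 5/16 + 11/24 + 19/48 − 1/12 − 1/6 − 1/6 − 7/48 − 5/48 − 3/16 + 1/48 + 1/48 + 1/16 + 1/16 − 0 = 15/16

15/16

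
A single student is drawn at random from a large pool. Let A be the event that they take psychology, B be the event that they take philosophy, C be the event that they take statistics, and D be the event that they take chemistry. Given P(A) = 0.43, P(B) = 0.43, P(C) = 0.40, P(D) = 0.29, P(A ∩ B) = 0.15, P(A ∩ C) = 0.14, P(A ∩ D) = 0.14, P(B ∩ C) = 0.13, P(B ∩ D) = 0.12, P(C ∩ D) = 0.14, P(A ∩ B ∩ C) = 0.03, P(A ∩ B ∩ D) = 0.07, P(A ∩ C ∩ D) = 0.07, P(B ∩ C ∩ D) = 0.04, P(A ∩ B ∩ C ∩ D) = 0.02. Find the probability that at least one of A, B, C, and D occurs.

Using inclusion–exclusion:
P(A ∪ B ∪ C ∪ D) = 0.43 + 0.43 + 0.40 + 0.29 − 0.15 − 0.14 − 0.14 − 0.13 − 0.12 − 0.14 + 0.03 + 0.07 + 0.07 + 0.04 − 0.02 = 0.92

0.92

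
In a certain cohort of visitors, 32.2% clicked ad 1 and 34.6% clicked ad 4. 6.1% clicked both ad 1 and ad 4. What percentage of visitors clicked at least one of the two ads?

60.7%

Apply inclusion-exclusion:
P(≥1) = 32.2 + 34.6 − 6.1 = 60.7%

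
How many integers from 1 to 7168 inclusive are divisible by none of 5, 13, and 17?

Using inclusion–exclusion:
floor(7168/5) + floor(7168/13) + floor(7168/17) − floor(7168/65) − floor(7168/85) − floor(7168/221) + floor(7168/1105) = 1433 + 551 + 421 − 110 − 84 − 32 + 6 = 2185
7168 − 2185 = 4983

4983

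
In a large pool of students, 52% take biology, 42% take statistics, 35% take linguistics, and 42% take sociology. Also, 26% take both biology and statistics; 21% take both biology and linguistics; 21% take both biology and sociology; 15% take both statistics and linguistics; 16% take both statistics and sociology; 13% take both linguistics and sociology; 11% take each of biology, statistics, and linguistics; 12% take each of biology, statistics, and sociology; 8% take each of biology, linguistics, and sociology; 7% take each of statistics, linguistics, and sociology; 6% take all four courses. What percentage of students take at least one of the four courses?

By inclusion–exclusion:
P(union) = 52 + 42 + 35 + 42 − 26 − 21 − 21 − 15 − 16 − 13 + 11 + 12 + 8 + 7 − 6 = 91%

91%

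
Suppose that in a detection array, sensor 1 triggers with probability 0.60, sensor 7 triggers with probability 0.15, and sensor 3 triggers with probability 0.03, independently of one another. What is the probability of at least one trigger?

0.6702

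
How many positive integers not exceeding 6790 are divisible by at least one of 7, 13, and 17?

⌊6790/7⌋ + ⌊6790/13⌋ + ⌊6790/17⌋ − ⌊6790/91⌋ − ⌊6790/119⌋ − ⌊6790/221⌋ + ⌊6790/1547⌋ = 970 + 522 + 399 − 74 − 57 − 30 + 4 = 1734

1734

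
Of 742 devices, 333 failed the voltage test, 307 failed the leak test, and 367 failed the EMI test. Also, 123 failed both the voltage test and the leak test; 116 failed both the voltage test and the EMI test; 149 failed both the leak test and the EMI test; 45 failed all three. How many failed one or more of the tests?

664

|at least one| = 333 + 307 + 367 − 123 − 116 − 149 + 45 = 664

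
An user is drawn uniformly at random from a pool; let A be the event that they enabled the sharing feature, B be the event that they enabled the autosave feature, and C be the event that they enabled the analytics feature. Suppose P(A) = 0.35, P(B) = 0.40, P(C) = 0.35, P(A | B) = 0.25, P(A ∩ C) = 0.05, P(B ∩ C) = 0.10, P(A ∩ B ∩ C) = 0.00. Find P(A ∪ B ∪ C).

0.85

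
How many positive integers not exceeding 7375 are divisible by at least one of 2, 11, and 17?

By inclusion-exclusion,
3687 + 670 + 433 − 335 − 216 − 39 + 19 = 4219

4219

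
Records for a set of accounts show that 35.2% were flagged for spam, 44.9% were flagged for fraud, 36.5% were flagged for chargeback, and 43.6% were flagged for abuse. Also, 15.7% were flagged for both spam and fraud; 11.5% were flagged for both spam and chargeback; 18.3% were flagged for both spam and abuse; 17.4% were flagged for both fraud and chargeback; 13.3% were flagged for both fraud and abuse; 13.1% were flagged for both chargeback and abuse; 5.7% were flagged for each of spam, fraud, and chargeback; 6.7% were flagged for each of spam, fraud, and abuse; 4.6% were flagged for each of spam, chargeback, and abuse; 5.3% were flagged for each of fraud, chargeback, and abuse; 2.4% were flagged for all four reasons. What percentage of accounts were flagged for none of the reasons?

9.2%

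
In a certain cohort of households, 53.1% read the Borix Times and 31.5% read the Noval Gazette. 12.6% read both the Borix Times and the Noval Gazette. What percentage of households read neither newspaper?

28.0%

By inclusion-exclusion,
P(union) = 53.1 + 31.5 − 12.6 = 72.0%
P(none) = 100% − 72.0% = 28.0%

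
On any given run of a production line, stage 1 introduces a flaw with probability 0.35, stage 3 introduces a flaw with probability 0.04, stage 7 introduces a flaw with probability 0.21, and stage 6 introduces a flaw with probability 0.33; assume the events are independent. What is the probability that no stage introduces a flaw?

P(none) = (1 − 0.35) × (1 − 0.04) × (1 − 0.21) × (1 − 0.33) = 0.65 × 0.96 × 0.79 × 0.67 = 0.3302832

0.3302832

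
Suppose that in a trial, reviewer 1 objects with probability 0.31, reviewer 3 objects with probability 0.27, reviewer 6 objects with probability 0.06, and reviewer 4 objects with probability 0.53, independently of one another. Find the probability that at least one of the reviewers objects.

Independence gives P(none) = ∏(1 − pᵢ).
P(none) = (1 − 0.31) × (1 − 0.27) × (1 − 0.06) × (1 − 0.53) = 0.69 × 0.73 × 0.94 × 0.47 = 0.22253466
P(at least one) = 1 − 0.22253466 = 0.77746534

0.77746534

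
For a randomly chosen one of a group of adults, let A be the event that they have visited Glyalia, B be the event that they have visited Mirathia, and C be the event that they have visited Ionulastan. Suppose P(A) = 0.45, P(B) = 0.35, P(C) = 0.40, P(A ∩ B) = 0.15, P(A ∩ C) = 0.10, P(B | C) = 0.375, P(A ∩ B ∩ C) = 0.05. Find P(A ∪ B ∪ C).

P(B ∩ C) = P(C)·P(B|C) = 0.40 × 0.375 = 0.15
Apply inclusion-exclusion:
P(A ∪ B ∪ C) = 0.45 + 0.35 + 0.40 − 0.15 − 0.10 − 0.15 + 0.05 = 0.85

0.85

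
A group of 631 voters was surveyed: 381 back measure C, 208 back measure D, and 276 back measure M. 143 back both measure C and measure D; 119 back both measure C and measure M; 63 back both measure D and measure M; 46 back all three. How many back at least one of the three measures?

|at least one| = 381 + 208 + 276 − 143 − 119 − 63 + 46 = 586

586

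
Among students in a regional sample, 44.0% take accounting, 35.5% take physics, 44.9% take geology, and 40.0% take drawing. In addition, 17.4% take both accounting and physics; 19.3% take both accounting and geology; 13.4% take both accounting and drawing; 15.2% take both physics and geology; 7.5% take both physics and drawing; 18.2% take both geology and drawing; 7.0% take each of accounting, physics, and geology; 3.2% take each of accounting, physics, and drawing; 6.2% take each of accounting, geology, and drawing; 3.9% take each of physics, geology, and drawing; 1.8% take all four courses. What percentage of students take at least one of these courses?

91.9%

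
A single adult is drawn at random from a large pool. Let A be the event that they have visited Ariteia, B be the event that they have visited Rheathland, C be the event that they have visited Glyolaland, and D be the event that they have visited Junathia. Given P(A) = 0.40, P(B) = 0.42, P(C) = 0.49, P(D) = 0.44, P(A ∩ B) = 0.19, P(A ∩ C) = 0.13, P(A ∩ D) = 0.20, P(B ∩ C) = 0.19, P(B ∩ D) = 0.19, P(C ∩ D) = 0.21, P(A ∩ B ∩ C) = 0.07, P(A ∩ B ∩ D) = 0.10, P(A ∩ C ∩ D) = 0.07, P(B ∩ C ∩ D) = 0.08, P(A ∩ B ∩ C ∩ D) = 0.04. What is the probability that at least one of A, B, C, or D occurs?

P(A ∪ B ∪ C ∪ D) = 0.40 + 0.42 + 0.49 + 0.44 − 0.19 − 0.13 − 0.20 − 0.19 − 0.19 − 0.21 + 0.07 + 0.10 + 0.07 + 0.08 − 0.04 = 0.92

0.92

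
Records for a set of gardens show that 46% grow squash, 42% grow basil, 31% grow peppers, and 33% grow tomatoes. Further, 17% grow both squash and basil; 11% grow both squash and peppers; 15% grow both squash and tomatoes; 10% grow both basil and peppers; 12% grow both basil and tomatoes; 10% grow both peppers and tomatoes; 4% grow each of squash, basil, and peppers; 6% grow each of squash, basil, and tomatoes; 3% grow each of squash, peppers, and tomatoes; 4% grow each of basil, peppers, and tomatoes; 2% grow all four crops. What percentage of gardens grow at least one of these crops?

Apply inclusion-exclusion:
P(at least one) = 46 + 42 + 31 + 33 − 17 − 11 − 15 − 10 − 12 − 10 + 4 + 6 + 3 + 4 − 2 = 92%

92%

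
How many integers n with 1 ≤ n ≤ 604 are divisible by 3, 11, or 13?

⌊604/3⌋ + ⌊604/11⌋ + ⌊604/13⌋ − ⌊604/33⌋ − ⌊604/39⌋ − ⌊604/143⌋ + ⌊604/429⌋ = 201 + 54 + 46 − 18 − 15 − 4 + 1 = 265

265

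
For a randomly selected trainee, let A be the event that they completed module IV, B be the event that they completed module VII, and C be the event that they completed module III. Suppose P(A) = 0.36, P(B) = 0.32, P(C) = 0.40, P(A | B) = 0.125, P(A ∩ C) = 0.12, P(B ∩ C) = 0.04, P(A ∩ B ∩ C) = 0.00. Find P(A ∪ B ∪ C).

P(A ∩ B) = P(B)·P(A|B) = 0.32 × 0.125 = 0.04
Apply inclusion-exclusion:
P(A ∪ B ∪ C) = 0.36 + 0.32 + 0.40 − 0.04 − 0.12 − 0.04 + 0.00 = 0.88

0.88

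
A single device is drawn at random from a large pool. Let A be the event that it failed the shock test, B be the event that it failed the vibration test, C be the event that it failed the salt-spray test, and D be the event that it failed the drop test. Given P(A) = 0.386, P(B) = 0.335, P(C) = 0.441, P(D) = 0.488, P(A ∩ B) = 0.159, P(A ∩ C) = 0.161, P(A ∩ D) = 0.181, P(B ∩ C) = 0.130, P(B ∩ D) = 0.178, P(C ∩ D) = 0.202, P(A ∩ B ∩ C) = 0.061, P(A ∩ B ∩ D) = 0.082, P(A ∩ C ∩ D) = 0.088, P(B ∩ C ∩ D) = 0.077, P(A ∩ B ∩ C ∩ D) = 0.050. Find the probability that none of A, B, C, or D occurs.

0.103

P(A ∪ B ∪ C ∪ D) = 0.386 + 0.335 + 0.441 + 0.488 − 0.159 − 0.161 − 0.181 − 0.130 − 0.178 − 0.202 + 0.061 + 0.082 + 0.088 + 0.077 − 0.050 = 0.897
P(none) = 1 − 0.897 = 0.103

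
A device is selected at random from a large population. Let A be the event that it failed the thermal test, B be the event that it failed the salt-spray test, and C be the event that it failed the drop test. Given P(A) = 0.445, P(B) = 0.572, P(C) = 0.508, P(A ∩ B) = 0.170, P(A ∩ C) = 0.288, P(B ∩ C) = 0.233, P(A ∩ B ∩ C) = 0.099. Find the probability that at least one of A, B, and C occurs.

P(A ∪ B ∪ C) = 0.445 + 0.572 + 0.508 − 0.170 − 0.288 − 0.233 + 0.099 = 0.933

0.933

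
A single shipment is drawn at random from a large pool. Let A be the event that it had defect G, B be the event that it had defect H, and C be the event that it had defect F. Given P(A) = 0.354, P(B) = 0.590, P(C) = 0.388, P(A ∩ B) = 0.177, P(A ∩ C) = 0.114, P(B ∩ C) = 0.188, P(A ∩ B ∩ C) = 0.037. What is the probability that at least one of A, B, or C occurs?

0.890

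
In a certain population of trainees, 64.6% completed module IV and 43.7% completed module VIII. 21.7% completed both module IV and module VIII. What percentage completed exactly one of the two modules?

P(exactly one) = 64.6 + 43.7 − 2·21.7 = 64.9%

64.9%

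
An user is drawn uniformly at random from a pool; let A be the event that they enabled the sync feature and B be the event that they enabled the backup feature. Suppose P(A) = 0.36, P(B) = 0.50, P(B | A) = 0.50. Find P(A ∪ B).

0.68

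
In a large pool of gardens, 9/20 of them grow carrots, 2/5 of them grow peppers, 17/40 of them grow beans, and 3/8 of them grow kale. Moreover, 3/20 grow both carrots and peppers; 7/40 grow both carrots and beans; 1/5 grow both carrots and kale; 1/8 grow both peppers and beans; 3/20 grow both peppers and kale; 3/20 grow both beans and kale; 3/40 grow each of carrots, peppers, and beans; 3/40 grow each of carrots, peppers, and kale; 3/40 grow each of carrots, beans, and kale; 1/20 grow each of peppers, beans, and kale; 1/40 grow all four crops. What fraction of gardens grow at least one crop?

19/20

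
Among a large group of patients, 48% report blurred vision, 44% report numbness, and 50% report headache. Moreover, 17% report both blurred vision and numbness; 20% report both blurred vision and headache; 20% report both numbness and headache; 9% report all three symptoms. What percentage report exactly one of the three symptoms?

P(exactly one) = 48 + 44 + 50 − 2·17 − 2·20 − 2·20 + 3·9 = 55%

55%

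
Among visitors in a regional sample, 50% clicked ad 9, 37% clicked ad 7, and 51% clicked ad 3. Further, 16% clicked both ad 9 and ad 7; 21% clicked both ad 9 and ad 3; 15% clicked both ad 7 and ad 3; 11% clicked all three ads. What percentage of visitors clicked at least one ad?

Using inclusion–exclusion:
P(union) = 50 + 37 + 51 − 16 − 21 − 15 + 11 = 97%

97%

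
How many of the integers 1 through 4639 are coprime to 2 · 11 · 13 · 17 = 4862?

1832

By inclusion-exclusion,
⌊4639/2⌋ + ⌊4639/11⌋ + ⌊4639/13⌋ + ⌊4639/17⌋ − ⌊4639/22⌋ − ⌊4639/26⌋ − ⌊4639/34⌋ − ⌊4639/143⌋ − ⌊4639/187⌋ − ⌊4639/221⌋ + ⌊4639/286⌋ + ⌊4639/374⌋ + ⌊4639/442⌋ + ⌊4639/2431⌋ − ⌊4639/4862⌋ = 2319 + 421 + 356 + 272 − 210 − 178 − 136 − 32 − 24 − 20 + 16 + 12 + 10 + 1 − 0 = 2807
4639 − 2807 = 1832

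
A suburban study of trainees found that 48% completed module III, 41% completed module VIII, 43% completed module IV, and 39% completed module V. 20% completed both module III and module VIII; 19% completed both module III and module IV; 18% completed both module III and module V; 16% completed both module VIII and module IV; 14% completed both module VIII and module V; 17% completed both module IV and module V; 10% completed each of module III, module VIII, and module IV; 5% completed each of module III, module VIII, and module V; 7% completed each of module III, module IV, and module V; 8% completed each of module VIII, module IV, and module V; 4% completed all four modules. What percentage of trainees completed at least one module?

By inclusion–exclusion:
P(at least one) = 48 + 41 + 43 + 39 − 20 − 19 − 18 − 16 − 14 − 17 + 10 + 5 + 7 + 8 − 4 = 93%

93%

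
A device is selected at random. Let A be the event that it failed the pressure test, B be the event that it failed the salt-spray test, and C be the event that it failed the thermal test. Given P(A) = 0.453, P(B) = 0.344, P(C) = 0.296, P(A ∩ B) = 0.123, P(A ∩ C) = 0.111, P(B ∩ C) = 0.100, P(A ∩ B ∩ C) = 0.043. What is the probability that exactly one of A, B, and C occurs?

Using the inclusion–exclusion count for exactly one event:
P(exactly one) = 0.453 + 0.344 + 0.296 − 2·0.123 − 2·0.111 − 2·0.100 + 3·0.043 = 0.554

0.554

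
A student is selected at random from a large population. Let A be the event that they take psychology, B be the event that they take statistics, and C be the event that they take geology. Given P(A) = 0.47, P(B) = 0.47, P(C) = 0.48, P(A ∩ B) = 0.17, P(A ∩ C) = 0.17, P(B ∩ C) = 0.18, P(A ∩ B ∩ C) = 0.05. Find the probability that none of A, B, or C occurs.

0.05

P(A ∪ B ∪ C) = 0.47 + 0.47 + 0.48 − 0.17 − 0.17 − 0.18 + 0.05 = 0.95
P(none) = 1 − 0.95 = 0.05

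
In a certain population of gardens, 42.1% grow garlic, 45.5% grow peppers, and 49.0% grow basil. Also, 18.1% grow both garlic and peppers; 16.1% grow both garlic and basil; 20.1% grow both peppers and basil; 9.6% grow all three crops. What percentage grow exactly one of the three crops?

56.8%

P(exactly one) = 42.1 + 45.5 + 49.0 − 2·18.1 − 2·16.1 − 2·20.1 + 3·9.6 = 56.8%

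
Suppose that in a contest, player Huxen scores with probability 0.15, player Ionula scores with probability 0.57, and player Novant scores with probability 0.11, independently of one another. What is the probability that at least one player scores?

P(none) = (1 − 0.15) × (1 − 0.57) × (1 − 0.11) = 0.85 × 0.43 × 0.89 = 0.325295
P(at least one) = 1 − 0.325295 = 0.674705

0.674705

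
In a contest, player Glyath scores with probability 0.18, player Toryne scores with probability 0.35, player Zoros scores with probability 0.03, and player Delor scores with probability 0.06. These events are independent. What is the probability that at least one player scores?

P(none) = (1 − 0.18) × (1 − 0.35) × (1 − 0.03) × (1 − 0.06) = 0.82 × 0.65 × 0.97 × 0.94 = 0.4859894
P(at least one) = 1 − 0.4859894 = 0.5140106

0.5140106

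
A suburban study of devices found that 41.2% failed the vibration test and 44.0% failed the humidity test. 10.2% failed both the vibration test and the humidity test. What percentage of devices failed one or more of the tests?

75.0%

P(≥1) = 41.2 + 44.0 − 10.2 = 75.0%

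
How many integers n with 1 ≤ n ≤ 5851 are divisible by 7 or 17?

floor(5851/7) + floor(5851/17) − floor(5851/119) = 835 + 344 − 49 = 1130

1130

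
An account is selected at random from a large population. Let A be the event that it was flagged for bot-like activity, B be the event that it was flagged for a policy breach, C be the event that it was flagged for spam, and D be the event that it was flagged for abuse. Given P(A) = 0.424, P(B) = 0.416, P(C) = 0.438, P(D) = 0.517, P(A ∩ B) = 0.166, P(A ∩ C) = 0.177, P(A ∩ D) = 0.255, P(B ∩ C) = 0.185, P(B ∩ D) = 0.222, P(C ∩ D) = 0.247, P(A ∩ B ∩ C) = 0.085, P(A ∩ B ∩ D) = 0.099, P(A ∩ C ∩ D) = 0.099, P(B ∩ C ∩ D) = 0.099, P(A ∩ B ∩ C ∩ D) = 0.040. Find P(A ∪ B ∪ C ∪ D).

P(A ∪ B ∪ C ∪ D) = 0.424 + 0.416 + 0.438 + 0.517 − 0.166 − 0.177 − 0.255 − 0.185 − 0.222 − 0.247 + 0.085 + 0.099 + 0.099 + 0.099 − 0.040 = 0.885

0.885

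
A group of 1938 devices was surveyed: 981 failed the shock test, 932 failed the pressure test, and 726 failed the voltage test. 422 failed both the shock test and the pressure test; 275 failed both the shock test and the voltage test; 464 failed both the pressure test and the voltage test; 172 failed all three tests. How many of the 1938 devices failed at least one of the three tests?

|at least one| = 981 + 932 + 726 − 422 − 275 − 464 + 172 = 1650

1650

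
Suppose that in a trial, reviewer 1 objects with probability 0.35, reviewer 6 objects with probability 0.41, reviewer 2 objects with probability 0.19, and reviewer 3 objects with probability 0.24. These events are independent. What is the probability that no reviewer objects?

P(none) = (1 − 0.35) × (1 − 0.41) × (1 − 0.19) × (1 − 0.24) = 0.65 × 0.59 × 0.81 × 0.76 = 0.2360826

0.2360826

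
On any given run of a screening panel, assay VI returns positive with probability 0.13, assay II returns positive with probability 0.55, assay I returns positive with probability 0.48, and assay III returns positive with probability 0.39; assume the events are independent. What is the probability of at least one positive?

0.8758162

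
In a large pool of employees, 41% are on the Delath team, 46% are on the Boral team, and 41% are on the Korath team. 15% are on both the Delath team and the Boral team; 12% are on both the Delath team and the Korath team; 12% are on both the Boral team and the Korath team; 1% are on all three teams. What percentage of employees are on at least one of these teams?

90%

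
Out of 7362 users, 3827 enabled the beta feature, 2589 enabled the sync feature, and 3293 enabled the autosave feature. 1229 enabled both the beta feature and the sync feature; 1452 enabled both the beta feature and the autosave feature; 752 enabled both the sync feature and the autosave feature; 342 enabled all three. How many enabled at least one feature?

Using inclusion–exclusion:
N(≥1) = 3827 + 2589 + 3293 − 1229 − 1452 − 752 + 342 = 6618

6618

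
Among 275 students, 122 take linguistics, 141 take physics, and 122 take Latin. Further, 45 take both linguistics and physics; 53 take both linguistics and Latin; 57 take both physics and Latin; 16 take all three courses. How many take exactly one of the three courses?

123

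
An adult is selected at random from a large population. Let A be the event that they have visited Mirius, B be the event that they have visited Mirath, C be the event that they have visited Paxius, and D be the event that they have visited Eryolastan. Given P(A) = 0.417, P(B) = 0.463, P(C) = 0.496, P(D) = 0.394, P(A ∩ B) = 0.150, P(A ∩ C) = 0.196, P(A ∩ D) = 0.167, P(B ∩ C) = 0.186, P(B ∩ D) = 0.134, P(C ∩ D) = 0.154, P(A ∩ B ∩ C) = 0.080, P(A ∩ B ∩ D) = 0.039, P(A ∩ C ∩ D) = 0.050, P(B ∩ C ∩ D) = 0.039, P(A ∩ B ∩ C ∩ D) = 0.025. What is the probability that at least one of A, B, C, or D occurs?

0.966

P(A ∪ B ∪ C ∪ D) = 0.417 + 0.463 + 0.496 + 0.394 − 0.150 − 0.196 − 0.167 − 0.186 − 0.134 − 0.154 + 0.080 + 0.039 + 0.050 + 0.039 − 0.025 = 0.966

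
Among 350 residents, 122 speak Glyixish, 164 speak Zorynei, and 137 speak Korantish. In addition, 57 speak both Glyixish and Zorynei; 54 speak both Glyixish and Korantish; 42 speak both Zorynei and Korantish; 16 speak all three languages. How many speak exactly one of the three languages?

165

Using the inclusion–exclusion count for exactly one event:
|exactly one| = 122 + 164 + 137 − 2·57 − 2·54 − 2·42 + 3·16 = 165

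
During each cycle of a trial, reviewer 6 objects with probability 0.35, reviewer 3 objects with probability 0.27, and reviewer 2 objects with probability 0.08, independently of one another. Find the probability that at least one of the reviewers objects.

0.56346

P(none) = (1 − 0.35) × (1 − 0.27) × (1 − 0.08) = 0.65 × 0.73 × 0.92 = 0.43654
P(at least one) = 1 − 0.43654 = 0.56346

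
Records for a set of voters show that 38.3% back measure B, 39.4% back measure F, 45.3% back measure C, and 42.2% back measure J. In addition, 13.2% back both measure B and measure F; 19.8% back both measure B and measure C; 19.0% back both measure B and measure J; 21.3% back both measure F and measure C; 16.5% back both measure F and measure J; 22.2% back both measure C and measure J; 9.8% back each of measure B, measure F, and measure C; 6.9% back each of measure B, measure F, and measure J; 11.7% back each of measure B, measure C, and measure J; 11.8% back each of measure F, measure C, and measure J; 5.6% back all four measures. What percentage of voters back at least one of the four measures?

Using inclusion–exclusion:
P(≥1) = 38.3 + 39.4 + 45.3 + 42.2 − 13.2 − 19.8 − 19.0 − 21.3 − 16.5 − 22.2 + 9.8 + 6.9 + 11.7 + 11.8 − 5.6 = 87.8%

87.8%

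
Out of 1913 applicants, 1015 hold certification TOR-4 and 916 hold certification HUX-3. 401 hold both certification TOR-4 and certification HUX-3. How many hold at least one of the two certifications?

|at least one| = 1015 + 916 − 401 = 1530

1530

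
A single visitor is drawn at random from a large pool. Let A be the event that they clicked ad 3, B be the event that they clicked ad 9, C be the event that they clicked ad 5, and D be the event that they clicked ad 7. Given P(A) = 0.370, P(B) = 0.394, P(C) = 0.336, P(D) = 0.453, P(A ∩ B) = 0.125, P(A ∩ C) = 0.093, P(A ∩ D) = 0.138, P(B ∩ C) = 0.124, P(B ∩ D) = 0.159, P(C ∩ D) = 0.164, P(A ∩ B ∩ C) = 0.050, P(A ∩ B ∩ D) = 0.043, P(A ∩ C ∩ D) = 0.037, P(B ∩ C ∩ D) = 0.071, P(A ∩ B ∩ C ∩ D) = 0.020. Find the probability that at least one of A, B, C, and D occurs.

By inclusion-exclusion,
P(A ∪ B ∪ C ∪ D) = 0.370 + 0.394 + 0.336 + 0.453 − 0.125 − 0.093 − 0.138 − 0.124 − 0.159 − 0.164 + 0.050 + 0.043 + 0.037 + 0.071 − 0.020 = 0.931

0.931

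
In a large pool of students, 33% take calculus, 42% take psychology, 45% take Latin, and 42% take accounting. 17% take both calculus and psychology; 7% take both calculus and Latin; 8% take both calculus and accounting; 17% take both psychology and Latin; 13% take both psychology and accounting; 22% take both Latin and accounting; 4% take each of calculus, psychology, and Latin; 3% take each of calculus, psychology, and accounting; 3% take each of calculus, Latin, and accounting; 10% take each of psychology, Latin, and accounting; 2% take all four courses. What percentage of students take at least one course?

By inclusion-exclusion,
P(≥1) = 33 + 42 + 45 + 42 − 17 − 7 − 8 − 17 − 13 − 22 + 4 + 3 + 3 + 10 − 2 = 96%

96%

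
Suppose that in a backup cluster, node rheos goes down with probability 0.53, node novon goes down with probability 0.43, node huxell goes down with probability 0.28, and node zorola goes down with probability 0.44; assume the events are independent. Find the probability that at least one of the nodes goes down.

0.89198272

Independence gives P(none) = ∏(1 − pᵢ).
P(none) = (1 − 0.53) × (1 − 0.43) × (1 − 0.28) × (1 − 0.44) = 0.47 × 0.57 × 0.72 × 0.56 = 0.10801728
P(at least one) = 1 − 0.10801728 = 0.89198272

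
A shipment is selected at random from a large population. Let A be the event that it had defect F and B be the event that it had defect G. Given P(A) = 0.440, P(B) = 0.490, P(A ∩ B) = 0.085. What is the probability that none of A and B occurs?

Using inclusion–exclusion:
P(A ∪ B) = 0.440 + 0.490 − 0.085 = 0.845
P(none) = 1 − 0.845 = 0.155

0.155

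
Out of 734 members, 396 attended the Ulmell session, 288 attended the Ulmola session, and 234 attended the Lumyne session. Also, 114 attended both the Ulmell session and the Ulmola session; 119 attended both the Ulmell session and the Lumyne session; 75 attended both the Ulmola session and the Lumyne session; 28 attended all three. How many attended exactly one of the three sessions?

386

N(exactly one) = 396 + 288 + 234 − 2·114 − 2·119 − 2·75 + 3·28 = 386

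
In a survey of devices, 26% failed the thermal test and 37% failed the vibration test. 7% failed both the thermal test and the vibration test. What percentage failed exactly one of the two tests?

49%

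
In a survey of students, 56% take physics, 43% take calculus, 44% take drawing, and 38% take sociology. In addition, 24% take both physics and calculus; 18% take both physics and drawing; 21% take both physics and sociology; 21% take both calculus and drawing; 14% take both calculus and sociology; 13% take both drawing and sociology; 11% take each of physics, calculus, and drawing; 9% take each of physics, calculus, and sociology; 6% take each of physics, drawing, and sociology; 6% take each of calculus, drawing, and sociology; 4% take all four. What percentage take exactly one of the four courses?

39%

By inclusion–exclusion (exactly-one form):
P(exactly one) = 56 + 43 + 44 + 38 − 2·24 − 2·18 − 2·21 − 2·21 − 2·14 − 2·13 + 3·11 + 3·9 + 3·6 + 3·6 − 4·4 = 39%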